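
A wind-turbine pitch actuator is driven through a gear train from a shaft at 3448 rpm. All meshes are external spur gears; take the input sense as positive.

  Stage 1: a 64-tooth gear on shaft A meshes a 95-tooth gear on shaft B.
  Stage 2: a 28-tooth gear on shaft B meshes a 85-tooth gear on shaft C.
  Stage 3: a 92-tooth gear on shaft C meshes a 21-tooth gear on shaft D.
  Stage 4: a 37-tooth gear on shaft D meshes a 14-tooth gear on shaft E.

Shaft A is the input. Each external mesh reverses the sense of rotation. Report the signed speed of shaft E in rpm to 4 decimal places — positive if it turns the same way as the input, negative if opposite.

+8859.4131 rpm (same as input, |ω| = 8859.4131 rpm)

Stage 1 [64T→95T]: ω = 3448.0000×64/95 = 2322.8632 rpm, dir flips to −; running = −2322.8632
Stage 2 [28T→85T]: ω = 2322.8632×28/85 = 765.1785 rpm, dir flips to +; running = +765.1785
Stage 3 [92T→21T]: ω = 765.1785×92/21 = 3352.2104 rpm, dir flips to −; running = −3352.2104
Stage 4 [37T→14T]: ω = 3352.2104×37/14 = 8859.4131 rpm, dir flips to +; running = +8859.4131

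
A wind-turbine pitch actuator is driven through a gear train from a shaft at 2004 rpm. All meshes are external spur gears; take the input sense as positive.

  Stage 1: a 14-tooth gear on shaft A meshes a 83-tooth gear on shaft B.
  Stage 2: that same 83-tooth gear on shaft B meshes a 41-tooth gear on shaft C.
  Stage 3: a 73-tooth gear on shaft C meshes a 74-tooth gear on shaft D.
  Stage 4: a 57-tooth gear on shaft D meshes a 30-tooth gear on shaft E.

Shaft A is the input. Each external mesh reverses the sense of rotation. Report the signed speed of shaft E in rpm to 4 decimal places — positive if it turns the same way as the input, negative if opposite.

+1282.5864 rpm (same as input, |ω| = 1282.5864 rpm)

Stage 1 [14T→83T]: ω = 2004.0000×14/83 = 338.0241 rpm, dir flips to −; running = −338.0241
Stage 2 [83T→41T]: ω = 338.0241×83/41 = 684.2927 rpm, dir flips to +; running = +684.2927
Stage 3 [73T→74T]: ω = 684.2927×73/74 = 675.0455 rpm, dir flips to −; running = −675.0455
Stage 4 [57T→30T]: ω = 675.0455×57/30 = 1282.5864 rpm, dir flips to +; running = +1282.5864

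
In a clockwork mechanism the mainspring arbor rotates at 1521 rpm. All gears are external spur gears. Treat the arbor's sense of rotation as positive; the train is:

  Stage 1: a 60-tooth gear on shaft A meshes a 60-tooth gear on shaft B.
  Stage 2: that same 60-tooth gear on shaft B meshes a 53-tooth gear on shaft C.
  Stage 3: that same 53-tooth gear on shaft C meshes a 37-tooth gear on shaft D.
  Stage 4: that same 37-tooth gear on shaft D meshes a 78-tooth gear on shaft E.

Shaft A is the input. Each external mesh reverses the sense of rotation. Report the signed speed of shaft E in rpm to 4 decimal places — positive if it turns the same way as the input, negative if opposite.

Stage 1 [60T→60T]: ω = 1521.0000×60/60 = 1521.0000 rpm, dir flips to −; running = −1521.0000
Stage 2 [60T→53T]: ω = 1521.0000×60/53 = 1721.8868 rpm, dir flips to +; running = +1721.8868
Stage 3 [53T→37T]: ω = 1721.8868×53/37 = 2466.4865 rpm, dir flips to −; running = −2466.4865
Stage 4 [37T→78T]: ω = 2466.4865×37/78 = 1170.0000 rpm, dir flips to +; running = +1170.0000

+1170.0000 rpm (same as input, |ω| = 1170.0000 rpm)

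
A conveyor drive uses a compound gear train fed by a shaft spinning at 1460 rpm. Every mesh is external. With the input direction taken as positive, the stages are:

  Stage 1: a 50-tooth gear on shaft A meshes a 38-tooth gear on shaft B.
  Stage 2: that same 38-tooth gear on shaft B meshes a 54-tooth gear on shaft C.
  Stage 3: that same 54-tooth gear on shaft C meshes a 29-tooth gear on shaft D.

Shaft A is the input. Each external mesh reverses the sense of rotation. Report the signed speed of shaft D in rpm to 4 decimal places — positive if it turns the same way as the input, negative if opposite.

Stage 1 [50T→38T]: ω = 1460.0000×50/38 = 1921.0526 rpm, dir flips to −; running = −1921.0526
Stage 2 [38T→54T]: ω = 1921.0526×38/54 = 1351.8519 rpm, dir flips to +; running = +1351.8519
Stage 3 [54T→29T]: ω = 1351.8519×54/29 = 2517.2414 rpm, dir flips to −; running = −2517.2414

-2517.2414 rpm (opposite to input, |ω| = 2517.2414 rpm)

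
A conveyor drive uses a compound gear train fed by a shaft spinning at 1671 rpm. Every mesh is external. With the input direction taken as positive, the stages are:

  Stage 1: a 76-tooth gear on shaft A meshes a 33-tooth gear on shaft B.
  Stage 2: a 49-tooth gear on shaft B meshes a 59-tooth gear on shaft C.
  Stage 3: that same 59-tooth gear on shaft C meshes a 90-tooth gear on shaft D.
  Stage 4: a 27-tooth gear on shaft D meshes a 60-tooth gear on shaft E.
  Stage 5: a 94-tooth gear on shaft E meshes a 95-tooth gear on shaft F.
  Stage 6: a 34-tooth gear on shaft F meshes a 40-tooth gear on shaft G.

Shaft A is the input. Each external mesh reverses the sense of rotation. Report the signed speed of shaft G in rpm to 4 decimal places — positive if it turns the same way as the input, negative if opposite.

Stage 1 [76T→33T]: ω = 1671.0000×76/33 = 3848.3636 rpm, dir flips to −; running = −3848.3636
Stage 2 [49T→59T]: ω = 3848.3636×49/59 = 3196.0986 rpm, dir flips to +; running = +3196.0986
Stage 3 [59T→90T]: ω = 3196.0986×59/90 = 2095.2202 rpm, dir flips to −; running = −2095.2202
Stage 4 [27T→60T]: ω = 2095.2202×27/60 = 942.8491 rpm, dir flips to +; running = +942.8491
Stage 5 [94T→95T]: ω = 942.8491×94/95 = 932.9244 rpm, dir flips to −; running = −932.9244
Stage 6 [34T→40T]: ω = 932.9244×34/40 = 792.9857 rpm, dir flips to +; running = +792.9857

+792.9857 rpm (same as input, |ω| = 792.9857 rpm)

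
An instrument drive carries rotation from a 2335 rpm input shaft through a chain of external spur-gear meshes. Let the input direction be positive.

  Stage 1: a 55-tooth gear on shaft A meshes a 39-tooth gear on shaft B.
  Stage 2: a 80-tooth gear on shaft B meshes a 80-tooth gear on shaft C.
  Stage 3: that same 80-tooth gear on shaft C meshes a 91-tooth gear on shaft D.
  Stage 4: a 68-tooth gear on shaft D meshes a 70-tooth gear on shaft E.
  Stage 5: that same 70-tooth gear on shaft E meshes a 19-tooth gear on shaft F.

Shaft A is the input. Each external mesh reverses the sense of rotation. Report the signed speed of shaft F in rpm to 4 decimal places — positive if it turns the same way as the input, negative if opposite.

Stage 1 [55T→39T]: ω = 2335.0000×55/39 = 3292.9487 rpm, dir flips to −; running = −3292.9487
Stage 2 [80T→80T]: ω = 3292.9487×80/80 = 3292.9487 rpm, dir flips to +; running = +3292.9487
Stage 3 [80T→91T]: ω = 3292.9487×80/91 = 2894.9000 rpm, dir flips to −; running = −2894.9000
Stage 4 [68T→70T]: ω = 2894.9000×68/70 = 2812.1885 rpm, dir flips to +; running = +2812.1885
Stage 5 [70T→19T]: ω = 2812.1885×70/19 = 10360.6946 rpm, dir flips to −; running = −10360.6946

-10360.6946 rpm (opposite to input, |ω| = 10360.6946 rpm)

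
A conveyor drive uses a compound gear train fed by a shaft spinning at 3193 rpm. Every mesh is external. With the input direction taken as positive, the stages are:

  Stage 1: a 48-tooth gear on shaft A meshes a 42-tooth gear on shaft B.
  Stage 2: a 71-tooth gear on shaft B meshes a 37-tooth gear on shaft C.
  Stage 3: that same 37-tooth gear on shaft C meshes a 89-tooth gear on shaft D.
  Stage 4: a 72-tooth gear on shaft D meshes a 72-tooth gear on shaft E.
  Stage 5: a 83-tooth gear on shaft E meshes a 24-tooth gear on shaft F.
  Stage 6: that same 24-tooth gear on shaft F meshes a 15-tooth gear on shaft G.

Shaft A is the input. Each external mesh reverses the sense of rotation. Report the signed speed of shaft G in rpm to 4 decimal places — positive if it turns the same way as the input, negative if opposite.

Stage 1 [48T→42T]: ω = 3193.0000×48/42 = 3649.1429 rpm, dir flips to −; running = −3649.1429
Stage 2 [71T→37T]: ω = 3649.1429×71/37 = 7002.4093 rpm, dir flips to +; running = +7002.4093
Stage 3 [37T→89T]: ω = 7002.4093×37/89 = 2911.1140 rpm, dir flips to −; running = −2911.1140
Stage 4 [72T→72T]: ω = 2911.1140×72/72 = 2911.1140 rpm, dir flips to +; running = +2911.1140
Stage 5 [83T→24T]: ω = 2911.1140×83/24 = 10067.6025 rpm, dir flips to −; running = −10067.6025
Stage 6 [24T→15T]: ω = 10067.6025×24/15 = 16108.1639 rpm, dir flips to +; running = +16108.1639

+16108.1639 rpm (same as input, |ω| = 16108.1639 rpm)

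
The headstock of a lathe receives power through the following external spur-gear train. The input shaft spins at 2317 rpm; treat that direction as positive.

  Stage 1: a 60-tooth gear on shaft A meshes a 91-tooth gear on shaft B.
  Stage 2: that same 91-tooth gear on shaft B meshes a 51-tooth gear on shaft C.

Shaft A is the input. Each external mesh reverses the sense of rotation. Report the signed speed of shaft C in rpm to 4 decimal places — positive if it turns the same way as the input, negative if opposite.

+2725.8824 rpm (same as input, |ω| = 2725.8824 rpm)

Stage 1 [60T→91T]: ω = 2317.0000×60/91 = 1527.6923 rpm, dir flips to −; running = −1527.6923
Stage 2 [91T→51T]: ω = 1527.6923×91/51 = 2725.8824 rpm, dir flips to +; running = +2725.8824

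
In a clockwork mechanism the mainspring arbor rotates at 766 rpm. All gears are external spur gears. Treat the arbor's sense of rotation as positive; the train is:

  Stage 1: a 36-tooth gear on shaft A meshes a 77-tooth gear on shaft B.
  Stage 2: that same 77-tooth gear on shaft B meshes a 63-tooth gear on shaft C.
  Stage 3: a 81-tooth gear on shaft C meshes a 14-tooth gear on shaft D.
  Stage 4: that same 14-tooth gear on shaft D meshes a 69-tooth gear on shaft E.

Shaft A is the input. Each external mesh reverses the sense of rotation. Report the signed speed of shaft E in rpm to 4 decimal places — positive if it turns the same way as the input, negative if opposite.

+513.8385 rpm (same as input, |ω| = 513.8385 rpm)

Stage 1 [36T→77T]: ω = 766.0000×36/77 = 358.1299 rpm, dir flips to −; running = −358.1299
Stage 2 [77T→63T]: ω = 358.1299×77/63 = 437.7143 rpm, dir flips to +; running = +437.7143
Stage 3 [81T→14T]: ω = 437.7143×81/14 = 2532.4898 rpm, dir flips to −; running = −2532.4898
Stage 4 [14T→69T]: ω = 2532.4898×14/69 = 513.8385 rpm, dir flips to +; running = +513.8385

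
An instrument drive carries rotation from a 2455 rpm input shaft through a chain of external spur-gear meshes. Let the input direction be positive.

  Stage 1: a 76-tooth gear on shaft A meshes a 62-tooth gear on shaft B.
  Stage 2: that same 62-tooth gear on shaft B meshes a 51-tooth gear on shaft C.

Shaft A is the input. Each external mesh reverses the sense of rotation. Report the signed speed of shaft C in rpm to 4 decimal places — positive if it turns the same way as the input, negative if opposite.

+3658.4314 rpm (same as input, |ω| = 3658.4314 rpm)

Stage 1 [76T→62T]: ω = 2455.0000×76/62 = 3009.3548 rpm, dir flips to −; running = −3009.3548
Stage 2 [62T→51T]: ω = 3009.3548×62/51 = 3658.4314 rpm, dir flips to +; running = +3658.4314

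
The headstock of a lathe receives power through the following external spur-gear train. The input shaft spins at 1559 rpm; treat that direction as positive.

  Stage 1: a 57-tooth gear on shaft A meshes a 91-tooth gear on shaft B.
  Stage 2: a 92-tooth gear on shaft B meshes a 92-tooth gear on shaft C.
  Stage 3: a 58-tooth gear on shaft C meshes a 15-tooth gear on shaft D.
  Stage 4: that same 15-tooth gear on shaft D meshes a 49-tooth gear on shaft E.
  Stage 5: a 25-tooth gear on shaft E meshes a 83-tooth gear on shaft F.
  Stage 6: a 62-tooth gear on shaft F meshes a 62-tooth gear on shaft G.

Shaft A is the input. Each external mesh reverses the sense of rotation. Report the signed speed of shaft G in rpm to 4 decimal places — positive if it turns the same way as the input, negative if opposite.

Stage 1 [57T→91T]: ω = 1559.0000×57/91 = 976.5165 rpm, dir flips to −; running = −976.5165
Stage 2 [92T→92T]: ω = 976.5165×92/92 = 976.5165 rpm, dir flips to +; running = +976.5165
Stage 3 [58T→15T]: ω = 976.5165×58/15 = 3775.8637 rpm, dir flips to −; running = −3775.8637
Stage 4 [15T→49T]: ω = 3775.8637×15/49 = 1155.8767 rpm, dir flips to +; running = +1155.8767
Stage 5 [25T→83T]: ω = 1155.8767×25/83 = 348.1556 rpm, dir flips to −; running = −348.1556
Stage 6 [62T→62T]: ω = 348.1556×62/62 = 348.1556 rpm, dir flips to +; running = +348.1556

+348.1556 rpm (same as input, |ω| = 348.1556 rpm)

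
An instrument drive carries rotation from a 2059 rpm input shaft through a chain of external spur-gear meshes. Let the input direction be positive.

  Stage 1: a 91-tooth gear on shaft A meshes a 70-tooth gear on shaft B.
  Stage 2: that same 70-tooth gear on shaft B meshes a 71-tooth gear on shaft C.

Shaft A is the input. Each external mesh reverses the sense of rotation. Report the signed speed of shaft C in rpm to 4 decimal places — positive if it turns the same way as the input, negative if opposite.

+2639.0000 rpm (same as input, |ω| = 2639.0000 rpm)

Stage 1 [91T→70T]: ω = 2059.0000×91/70 = 2676.7000 rpm, dir flips to −; running = −2676.7000
Stage 2 [70T→71T]: ω = 2676.7000×70/71 = 2639.0000 rpm, dir flips to +; running = +2639.0000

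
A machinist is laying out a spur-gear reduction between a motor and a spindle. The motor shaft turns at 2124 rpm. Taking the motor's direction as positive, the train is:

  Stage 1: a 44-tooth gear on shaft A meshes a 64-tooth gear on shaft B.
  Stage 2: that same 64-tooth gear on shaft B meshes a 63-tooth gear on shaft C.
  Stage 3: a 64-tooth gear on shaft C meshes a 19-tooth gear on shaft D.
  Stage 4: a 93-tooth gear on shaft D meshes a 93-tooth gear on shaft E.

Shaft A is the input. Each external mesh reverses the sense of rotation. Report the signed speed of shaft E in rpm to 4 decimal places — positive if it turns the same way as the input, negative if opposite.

Stage 1 [44T→64T]: ω = 2124.0000×44/64 = 1460.2500 rpm, dir flips to −; running = −1460.2500
Stage 2 [64T→63T]: ω = 1460.2500×64/63 = 1483.4286 rpm, dir flips to +; running = +1483.4286
Stage 3 [64T→19T]: ω = 1483.4286×64/19 = 4996.8120 rpm, dir flips to −; running = −4996.8120
Stage 4 [93T→93T]: ω = 4996.8120×93/93 = 4996.8120 rpm, dir flips to +; running = +4996.8120

+4996.8120 rpm (same as input, |ω| = 4996.8120 rpm)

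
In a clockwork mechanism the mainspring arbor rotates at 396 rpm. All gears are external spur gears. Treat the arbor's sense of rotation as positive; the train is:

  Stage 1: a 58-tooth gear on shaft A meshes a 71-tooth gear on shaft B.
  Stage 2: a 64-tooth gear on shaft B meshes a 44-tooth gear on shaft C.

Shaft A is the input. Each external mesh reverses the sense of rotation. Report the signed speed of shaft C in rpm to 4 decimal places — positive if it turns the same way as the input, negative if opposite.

+470.5352 rpm (same as input, |ω| = 470.5352 rpm)

Stage 1 [58T→71T]: ω = 396.0000×58/71 = 323.4930 rpm, dir flips to −; running = −323.4930
Stage 2 [64T→44T]: ω = 323.4930×64/44 = 470.5352 rpm, dir flips to +; running = +470.5352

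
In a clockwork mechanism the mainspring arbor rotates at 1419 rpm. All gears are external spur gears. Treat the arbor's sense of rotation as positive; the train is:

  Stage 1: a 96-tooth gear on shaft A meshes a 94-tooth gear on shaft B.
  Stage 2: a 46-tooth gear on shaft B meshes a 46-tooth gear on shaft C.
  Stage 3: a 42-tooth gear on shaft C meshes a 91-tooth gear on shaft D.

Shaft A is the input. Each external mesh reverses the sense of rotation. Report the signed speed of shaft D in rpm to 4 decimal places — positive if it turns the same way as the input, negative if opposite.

Stage 1 [96T→94T]: ω = 1419.0000×96/94 = 1449.1915 rpm, dir flips to −; running = −1449.1915
Stage 2 [46T→46T]: ω = 1449.1915×46/46 = 1449.1915 rpm, dir flips to +; running = +1449.1915
Stage 3 [42T→91T]: ω = 1449.1915×42/91 = 668.8576 rpm, dir flips to −; running = −668.8576

-668.8576 rpm (opposite to input, |ω| = 668.8576 rpm)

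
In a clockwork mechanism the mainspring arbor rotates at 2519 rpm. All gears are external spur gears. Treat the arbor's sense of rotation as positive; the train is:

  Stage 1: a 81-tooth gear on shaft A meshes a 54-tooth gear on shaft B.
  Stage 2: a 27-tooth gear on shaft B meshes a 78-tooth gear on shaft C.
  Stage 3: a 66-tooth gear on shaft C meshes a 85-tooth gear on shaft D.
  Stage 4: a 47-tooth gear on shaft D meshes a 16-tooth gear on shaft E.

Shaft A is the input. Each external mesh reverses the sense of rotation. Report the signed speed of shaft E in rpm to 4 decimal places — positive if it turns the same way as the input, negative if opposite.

+2983.2625 rpm (same as input, |ω| = 2983.2625 rpm)

Stage 1 [81T→54T]: ω = 2519.0000×81/54 = 3778.5000 rpm, dir flips to −; running = −3778.5000
Stage 2 [27T→78T]: ω = 3778.5000×27/78 = 1307.9423 rpm, dir flips to +; running = +1307.9423
Stage 3 [66T→85T]: ω = 1307.9423×66/85 = 1015.5787 rpm, dir flips to −; running = −1015.5787
Stage 4 [47T→16T]: ω = 1015.5787×47/16 = 2983.2625 rpm, dir flips to +; running = +2983.2625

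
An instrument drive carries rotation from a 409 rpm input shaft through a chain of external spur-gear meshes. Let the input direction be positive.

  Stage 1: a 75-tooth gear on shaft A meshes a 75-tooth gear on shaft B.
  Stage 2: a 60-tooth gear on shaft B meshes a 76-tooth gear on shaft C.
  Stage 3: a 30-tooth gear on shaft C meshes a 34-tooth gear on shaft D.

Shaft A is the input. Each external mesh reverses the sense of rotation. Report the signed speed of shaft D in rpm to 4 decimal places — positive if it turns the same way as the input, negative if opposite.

Stage 1 [75T→75T]: ω = 409.0000×75/75 = 409.0000 rpm, dir flips to −; running = −409.0000
Stage 2 [60T→76T]: ω = 409.0000×60/76 = 322.8947 rpm, dir flips to +; running = +322.8947
Stage 3 [30T→34T]: ω = 322.8947×30/34 = 284.9071 rpm, dir flips to −; running = −284.9071

-284.9071 rpm (opposite to input, |ω| = 284.9071 rpm)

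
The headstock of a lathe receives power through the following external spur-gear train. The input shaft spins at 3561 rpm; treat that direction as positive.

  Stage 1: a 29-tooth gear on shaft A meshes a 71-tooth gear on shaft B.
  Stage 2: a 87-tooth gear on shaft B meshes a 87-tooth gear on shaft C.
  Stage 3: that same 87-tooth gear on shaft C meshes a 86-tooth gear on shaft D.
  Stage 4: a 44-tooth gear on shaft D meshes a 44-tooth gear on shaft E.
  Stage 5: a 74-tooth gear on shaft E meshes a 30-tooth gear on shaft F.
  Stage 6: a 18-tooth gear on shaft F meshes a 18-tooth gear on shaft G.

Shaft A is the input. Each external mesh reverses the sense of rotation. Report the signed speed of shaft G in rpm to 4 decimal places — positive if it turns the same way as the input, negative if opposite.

Stage 1 [29T→71T]: ω = 3561.0000×29/71 = 1454.4930 rpm, dir flips to −; running = −1454.4930
Stage 2 [87T→87T]: ω = 1454.4930×87/87 = 1454.4930 rpm, dir flips to +; running = +1454.4930
Stage 3 [87T→86T]: ω = 1454.4930×87/86 = 1471.4057 rpm, dir flips to −; running = −1471.4057
Stage 4 [44T→44T]: ω = 1471.4057×44/44 = 1471.4057 rpm, dir flips to +; running = +1471.4057
Stage 5 [74T→30T]: ω = 1471.4057×74/30 = 3629.4673 rpm, dir flips to −; running = −3629.4673
Stage 6 [18T→18T]: ω = 3629.4673×18/18 = 3629.4673 rpm, dir flips to +; running = +3629.4673

+3629.4673 rpm (same as input, |ω| = 3629.4673 rpm)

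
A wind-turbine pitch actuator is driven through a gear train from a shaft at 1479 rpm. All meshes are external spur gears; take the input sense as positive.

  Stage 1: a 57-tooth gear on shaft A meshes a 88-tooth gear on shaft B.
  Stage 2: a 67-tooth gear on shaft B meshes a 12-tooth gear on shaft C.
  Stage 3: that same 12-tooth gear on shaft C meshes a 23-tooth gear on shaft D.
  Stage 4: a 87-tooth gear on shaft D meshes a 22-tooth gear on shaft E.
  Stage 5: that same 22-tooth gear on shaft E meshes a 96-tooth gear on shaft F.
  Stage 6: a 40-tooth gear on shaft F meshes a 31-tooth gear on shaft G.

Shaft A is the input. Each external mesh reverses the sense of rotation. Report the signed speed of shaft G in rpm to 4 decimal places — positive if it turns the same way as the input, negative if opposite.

+3263.2748 rpm (same as input, |ω| = 3263.2748 rpm)

Stage 1 [57T→88T]: ω = 1479.0000×57/88 = 957.9886 rpm, dir flips to −; running = −957.9886
Stage 2 [67T→12T]: ω = 957.9886×67/12 = 5348.7699 rpm, dir flips to +; running = +5348.7699
Stage 3 [12T→23T]: ω = 5348.7699×12/23 = 2790.6625 rpm, dir flips to −; running = −2790.6625
Stage 4 [87T→22T]: ω = 2790.6625×87/22 = 11035.8019 rpm, dir flips to +; running = +11035.8019
Stage 5 [22T→96T]: ω = 11035.8019×22/96 = 2529.0379 rpm, dir flips to −; running = −2529.0379
Stage 6 [40T→31T]: ω = 2529.0379×40/31 = 3263.2748 rpm, dir flips to +; running = +3263.2748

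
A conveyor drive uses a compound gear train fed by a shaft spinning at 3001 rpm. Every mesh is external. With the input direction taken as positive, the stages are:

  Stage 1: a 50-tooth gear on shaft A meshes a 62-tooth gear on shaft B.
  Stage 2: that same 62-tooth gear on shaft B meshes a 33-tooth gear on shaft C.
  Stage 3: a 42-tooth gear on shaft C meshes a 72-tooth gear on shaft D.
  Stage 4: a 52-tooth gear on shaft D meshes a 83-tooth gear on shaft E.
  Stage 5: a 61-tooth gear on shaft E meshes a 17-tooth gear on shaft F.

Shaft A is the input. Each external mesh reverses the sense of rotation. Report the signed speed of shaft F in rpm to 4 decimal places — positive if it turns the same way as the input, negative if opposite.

-5962.7283 rpm (opposite to input, |ω| = 5962.7283 rpm)

Stage 1 [50T→62T]: ω = 3001.0000×50/62 = 2420.1613 rpm, dir flips to −; running = −2420.1613
Stage 2 [62T→33T]: ω = 2420.1613×62/33 = 4546.9697 rpm, dir flips to +; running = +4546.9697
Stage 3 [42T→72T]: ω = 4546.9697×42/72 = 2652.3990 rpm, dir flips to −; running = −2652.3990
Stage 4 [52T→83T]: ω = 2652.3990×52/83 = 1661.7439 rpm, dir flips to +; running = +1661.7439
Stage 5 [61T→17T]: ω = 1661.7439×61/17 = 5962.7283 rpm, dir flips to −; running = −5962.7283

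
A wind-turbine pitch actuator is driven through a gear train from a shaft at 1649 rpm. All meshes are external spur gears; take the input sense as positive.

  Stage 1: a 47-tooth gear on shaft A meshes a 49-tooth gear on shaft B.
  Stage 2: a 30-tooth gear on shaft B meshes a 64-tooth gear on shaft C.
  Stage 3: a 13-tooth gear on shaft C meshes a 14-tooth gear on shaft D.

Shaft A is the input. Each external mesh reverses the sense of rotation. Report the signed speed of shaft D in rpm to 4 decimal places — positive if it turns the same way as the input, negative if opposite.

Stage 1 [47T→49T]: ω = 1649.0000×47/49 = 1581.6939 rpm, dir flips to −; running = −1581.6939
Stage 2 [30T→64T]: ω = 1581.6939×30/64 = 741.4190 rpm, dir flips to +; running = +741.4190
Stage 3 [13T→14T]: ω = 741.4190×13/14 = 688.4605 rpm, dir flips to −; running = −688.4605

-688.4605 rpm (opposite to input, |ω| = 688.4605 rpm)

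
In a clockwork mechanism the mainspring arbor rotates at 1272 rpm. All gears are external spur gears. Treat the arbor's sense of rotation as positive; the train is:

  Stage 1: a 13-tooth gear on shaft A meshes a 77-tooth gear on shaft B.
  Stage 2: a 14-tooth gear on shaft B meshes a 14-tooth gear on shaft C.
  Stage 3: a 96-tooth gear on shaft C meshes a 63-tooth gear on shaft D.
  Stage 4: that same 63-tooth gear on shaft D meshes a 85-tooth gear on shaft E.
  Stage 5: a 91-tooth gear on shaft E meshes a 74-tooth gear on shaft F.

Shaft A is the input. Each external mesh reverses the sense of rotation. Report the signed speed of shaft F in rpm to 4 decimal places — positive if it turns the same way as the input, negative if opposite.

-298.2646 rpm (opposite to input, |ω| = 298.2646 rpm)

Stage 1 [13T→77T]: ω = 1272.0000×13/77 = 214.7532 rpm, dir flips to −; running = −214.7532
Stage 2 [14T→14T]: ω = 214.7532×14/14 = 214.7532 rpm, dir flips to +; running = +214.7532
Stage 3 [96T→63T]: ω = 214.7532×96/63 = 327.2430 rpm, dir flips to −; running = −327.2430
Stage 4 [63T→85T]: ω = 327.2430×63/85 = 242.5448 rpm, dir flips to +; running = +242.5448
Stage 5 [91T→74T]: ω = 242.5448×91/74 = 298.2646 rpm, dir flips to −; running = −298.2646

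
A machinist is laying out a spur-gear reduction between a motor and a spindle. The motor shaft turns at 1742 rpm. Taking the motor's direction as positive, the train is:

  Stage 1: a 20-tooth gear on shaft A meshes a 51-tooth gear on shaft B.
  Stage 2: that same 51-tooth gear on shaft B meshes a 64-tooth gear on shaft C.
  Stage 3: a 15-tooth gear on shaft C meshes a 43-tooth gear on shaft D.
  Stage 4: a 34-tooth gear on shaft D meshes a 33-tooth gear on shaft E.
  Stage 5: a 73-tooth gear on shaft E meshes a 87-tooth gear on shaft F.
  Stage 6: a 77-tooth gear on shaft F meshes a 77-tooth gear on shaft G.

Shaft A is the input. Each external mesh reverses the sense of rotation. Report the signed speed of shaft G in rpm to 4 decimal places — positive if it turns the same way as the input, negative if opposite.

Stage 1 [20T→51T]: ω = 1742.0000×20/51 = 683.1373 rpm, dir flips to −; running = −683.1373
Stage 2 [51T→64T]: ω = 683.1373×51/64 = 544.3750 rpm, dir flips to +; running = +544.3750
Stage 3 [15T→43T]: ω = 544.3750×15/43 = 189.8983 rpm, dir flips to −; running = −189.8983
Stage 4 [34T→33T]: ω = 189.8983×34/33 = 195.6527 rpm, dir flips to +; running = +195.6527
Stage 5 [73T→87T]: ω = 195.6527×73/87 = 164.1684 rpm, dir flips to −; running = −164.1684
Stage 6 [77T→77T]: ω = 164.1684×77/77 = 164.1684 rpm, dir flips to +; running = +164.1684

+164.1684 rpm (same as input, |ω| = 164.1684 rpm)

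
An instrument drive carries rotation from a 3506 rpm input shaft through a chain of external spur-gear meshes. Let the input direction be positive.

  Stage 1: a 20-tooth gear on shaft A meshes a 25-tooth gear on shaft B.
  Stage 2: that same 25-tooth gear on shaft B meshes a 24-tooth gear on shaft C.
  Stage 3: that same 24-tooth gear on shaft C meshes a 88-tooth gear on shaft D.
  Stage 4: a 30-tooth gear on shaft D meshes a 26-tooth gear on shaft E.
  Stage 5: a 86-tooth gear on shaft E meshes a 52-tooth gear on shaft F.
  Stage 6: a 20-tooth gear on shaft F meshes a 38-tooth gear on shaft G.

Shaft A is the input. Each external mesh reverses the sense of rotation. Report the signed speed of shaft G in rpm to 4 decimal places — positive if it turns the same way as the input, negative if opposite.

+800.2923 rpm (same as input, |ω| = 800.2923 rpm)

Stage 1 [20T→25T]: ω = 3506.0000×20/25 = 2804.8000 rpm, dir flips to −; running = −2804.8000
Stage 2 [25T→24T]: ω = 2804.8000×25/24 = 2921.6667 rpm, dir flips to +; running = +2921.6667
Stage 3 [24T→88T]: ω = 2921.6667×24/88 = 796.8182 rpm, dir flips to −; running = −796.8182
Stage 4 [30T→26T]: ω = 796.8182×30/26 = 919.4056 rpm, dir flips to +; running = +919.4056
Stage 5 [86T→52T]: ω = 919.4056×86/52 = 1520.5554 rpm, dir flips to −; running = −1520.5554
Stage 6 [20T→38T]: ω = 1520.5554×20/38 = 800.2923 rpm, dir flips to +; running = +800.2923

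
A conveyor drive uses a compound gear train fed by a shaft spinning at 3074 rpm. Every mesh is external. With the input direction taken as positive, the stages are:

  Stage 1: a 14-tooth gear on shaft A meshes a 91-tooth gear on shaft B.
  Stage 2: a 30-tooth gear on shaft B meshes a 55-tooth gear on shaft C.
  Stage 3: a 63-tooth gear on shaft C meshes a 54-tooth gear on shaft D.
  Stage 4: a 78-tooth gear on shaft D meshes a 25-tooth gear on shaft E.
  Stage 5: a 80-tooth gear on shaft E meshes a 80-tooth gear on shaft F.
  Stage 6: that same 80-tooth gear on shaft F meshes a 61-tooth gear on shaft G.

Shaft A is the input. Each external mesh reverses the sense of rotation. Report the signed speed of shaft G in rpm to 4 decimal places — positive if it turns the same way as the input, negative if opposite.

Stage 1 [14T→91T]: ω = 3074.0000×14/91 = 472.9231 rpm, dir flips to −; running = −472.9231
Stage 2 [30T→55T]: ω = 472.9231×30/55 = 257.9580 rpm, dir flips to +; running = +257.9580
Stage 3 [63T→54T]: ω = 257.9580×63/54 = 300.9510 rpm, dir flips to −; running = −300.9510
Stage 4 [78T→25T]: ω = 300.9510×78/25 = 938.9673 rpm, dir flips to +; running = +938.9673
Stage 5 [80T→80T]: ω = 938.9673×80/80 = 938.9673 rpm, dir flips to −; running = −938.9673
Stage 6 [80T→61T]: ω = 938.9673×80/61 = 1231.4325 rpm, dir flips to +; running = +1231.4325

+1231.4325 rpm (same as input, |ω| = 1231.4325 rpm)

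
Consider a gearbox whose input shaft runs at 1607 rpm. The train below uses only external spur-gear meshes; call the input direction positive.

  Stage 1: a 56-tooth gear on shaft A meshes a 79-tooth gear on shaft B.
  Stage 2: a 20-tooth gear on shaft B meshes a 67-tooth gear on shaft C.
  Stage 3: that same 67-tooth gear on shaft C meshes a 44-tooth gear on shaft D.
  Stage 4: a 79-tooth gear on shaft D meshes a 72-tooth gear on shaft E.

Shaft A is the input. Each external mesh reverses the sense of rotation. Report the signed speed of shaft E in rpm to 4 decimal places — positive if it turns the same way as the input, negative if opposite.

+568.1313 rpm (same as input, |ω| = 568.1313 rpm)

Stage 1 [56T→79T]: ω = 1607.0000×56/79 = 1139.1392 rpm, dir flips to −; running = −1139.1392
Stage 2 [20T→67T]: ω = 1139.1392×20/67 = 340.0416 rpm, dir flips to +; running = +340.0416
Stage 3 [67T→44T]: ω = 340.0416×67/44 = 517.7906 rpm, dir flips to −; running = −517.7906
Stage 4 [79T→72T]: ω = 517.7906×79/72 = 568.1313 rpm, dir flips to +; running = +568.1313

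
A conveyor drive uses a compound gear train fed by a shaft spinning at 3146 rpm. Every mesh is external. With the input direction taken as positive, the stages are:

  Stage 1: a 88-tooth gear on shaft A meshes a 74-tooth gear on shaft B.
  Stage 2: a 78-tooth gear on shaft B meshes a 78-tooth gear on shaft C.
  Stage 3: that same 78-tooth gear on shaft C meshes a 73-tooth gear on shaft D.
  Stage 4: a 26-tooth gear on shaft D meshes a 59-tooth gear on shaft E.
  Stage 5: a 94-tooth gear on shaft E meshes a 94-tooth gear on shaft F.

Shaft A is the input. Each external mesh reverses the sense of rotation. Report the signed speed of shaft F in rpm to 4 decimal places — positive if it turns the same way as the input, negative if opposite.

Stage 1 [88T→74T]: ω = 3146.0000×88/74 = 3741.1892 rpm, dir flips to −; running = −3741.1892
Stage 2 [78T→78T]: ω = 3741.1892×78/78 = 3741.1892 rpm, dir flips to +; running = +3741.1892
Stage 3 [78T→73T]: ω = 3741.1892×78/73 = 3997.4350 rpm, dir flips to −; running = −3997.4350
Stage 4 [26T→59T]: ω = 3997.4350×26/59 = 1761.5815 rpm, dir flips to +; running = +1761.5815
Stage 5 [94T→94T]: ω = 1761.5815×94/94 = 1761.5815 rpm, dir flips to −; running = −1761.5815

-1761.5815 rpm (opposite to input, |ω| = 1761.5815 rpm)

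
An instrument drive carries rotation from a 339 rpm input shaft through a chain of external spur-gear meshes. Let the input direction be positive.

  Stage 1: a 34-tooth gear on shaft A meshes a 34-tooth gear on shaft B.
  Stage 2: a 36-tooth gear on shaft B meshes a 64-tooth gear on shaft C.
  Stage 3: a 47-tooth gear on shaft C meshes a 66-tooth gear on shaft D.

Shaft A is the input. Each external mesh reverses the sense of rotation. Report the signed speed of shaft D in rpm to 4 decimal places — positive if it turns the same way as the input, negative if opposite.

Stage 1 [34T→34T]: ω = 339.0000×34/34 = 339.0000 rpm, dir flips to −; running = −339.0000
Stage 2 [36T→64T]: ω = 339.0000×36/64 = 190.6875 rpm, dir flips to +; running = +190.6875
Stage 3 [47T→66T]: ω = 190.6875×47/66 = 135.7926 rpm, dir flips to −; running = −135.7926

-135.7926 rpm (opposite to input, |ω| = 135.7926 rpm)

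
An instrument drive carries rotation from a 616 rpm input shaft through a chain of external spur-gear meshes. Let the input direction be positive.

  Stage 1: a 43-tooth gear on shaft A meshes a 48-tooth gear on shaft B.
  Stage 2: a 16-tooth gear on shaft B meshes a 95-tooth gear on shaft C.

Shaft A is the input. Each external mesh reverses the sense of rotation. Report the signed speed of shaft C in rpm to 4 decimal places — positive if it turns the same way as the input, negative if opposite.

+92.9404 rpm (same as input, |ω| = 92.9404 rpm)

Stage 1 [43T→48T]: ω = 616.0000×43/48 = 551.8333 rpm, dir flips to −; running = −551.8333
Stage 2 [16T→95T]: ω = 551.8333×16/95 = 92.9404 rpm, dir flips to +; running = +92.9404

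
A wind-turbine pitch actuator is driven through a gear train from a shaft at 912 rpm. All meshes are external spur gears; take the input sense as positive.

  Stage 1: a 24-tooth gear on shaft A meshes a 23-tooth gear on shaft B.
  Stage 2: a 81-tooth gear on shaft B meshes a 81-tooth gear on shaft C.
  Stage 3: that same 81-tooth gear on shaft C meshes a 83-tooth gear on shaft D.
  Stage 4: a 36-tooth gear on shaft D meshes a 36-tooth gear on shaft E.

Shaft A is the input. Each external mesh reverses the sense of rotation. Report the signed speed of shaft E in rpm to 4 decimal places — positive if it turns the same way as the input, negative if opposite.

+928.7208 rpm (same as input, |ω| = 928.7208 rpm)

Stage 1 [24T→23T]: ω = 912.0000×24/23 = 951.6522 rpm, dir flips to −; running = −951.6522
Stage 2 [81T→81T]: ω = 951.6522×81/81 = 951.6522 rpm, dir flips to +; running = +951.6522
Stage 3 [81T→83T]: ω = 951.6522×81/83 = 928.7208 rpm, dir flips to −; running = −928.7208
Stage 4 [36T→36T]: ω = 928.7208×36/36 = 928.7208 rpm, dir flips to +; running = +928.7208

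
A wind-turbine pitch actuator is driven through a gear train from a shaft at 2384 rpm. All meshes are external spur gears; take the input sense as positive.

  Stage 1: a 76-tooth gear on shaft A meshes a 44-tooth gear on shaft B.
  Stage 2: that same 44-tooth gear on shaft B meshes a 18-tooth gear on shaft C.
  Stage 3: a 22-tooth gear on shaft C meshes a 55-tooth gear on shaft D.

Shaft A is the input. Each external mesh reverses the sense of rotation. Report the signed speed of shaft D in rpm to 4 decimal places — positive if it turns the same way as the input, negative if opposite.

Stage 1 [76T→44T]: ω = 2384.0000×76/44 = 4117.8182 rpm, dir flips to −; running = −4117.8182
Stage 2 [44T→18T]: ω = 4117.8182×44/18 = 10065.7778 rpm, dir flips to +; running = +10065.7778
Stage 3 [22T→55T]: ω = 10065.7778×22/55 = 4026.3111 rpm, dir flips to −; running = −4026.3111

-4026.3111 rpm (opposite to input, |ω| = 4026.3111 rpm)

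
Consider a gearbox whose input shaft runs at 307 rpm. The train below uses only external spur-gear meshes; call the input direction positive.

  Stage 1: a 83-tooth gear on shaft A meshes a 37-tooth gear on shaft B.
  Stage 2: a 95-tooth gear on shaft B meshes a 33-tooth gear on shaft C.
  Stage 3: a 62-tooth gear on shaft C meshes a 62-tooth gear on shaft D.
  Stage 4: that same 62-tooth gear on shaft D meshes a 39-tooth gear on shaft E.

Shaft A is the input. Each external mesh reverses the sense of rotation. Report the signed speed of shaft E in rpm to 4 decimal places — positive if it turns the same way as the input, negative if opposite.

Stage 1 [83T→37T]: ω = 307.0000×83/37 = 688.6757 rpm, dir flips to −; running = −688.6757
Stage 2 [95T→33T]: ω = 688.6757×95/33 = 1982.5512 rpm, dir flips to +; running = +1982.5512
Stage 3 [62T→62T]: ω = 1982.5512×62/62 = 1982.5512 rpm, dir flips to −; running = −1982.5512
Stage 4 [62T→39T]: ω = 1982.5512×62/39 = 3151.7480 rpm, dir flips to +; running = +3151.7480

+3151.7480 rpm (same as input, |ω| = 3151.7480 rpm)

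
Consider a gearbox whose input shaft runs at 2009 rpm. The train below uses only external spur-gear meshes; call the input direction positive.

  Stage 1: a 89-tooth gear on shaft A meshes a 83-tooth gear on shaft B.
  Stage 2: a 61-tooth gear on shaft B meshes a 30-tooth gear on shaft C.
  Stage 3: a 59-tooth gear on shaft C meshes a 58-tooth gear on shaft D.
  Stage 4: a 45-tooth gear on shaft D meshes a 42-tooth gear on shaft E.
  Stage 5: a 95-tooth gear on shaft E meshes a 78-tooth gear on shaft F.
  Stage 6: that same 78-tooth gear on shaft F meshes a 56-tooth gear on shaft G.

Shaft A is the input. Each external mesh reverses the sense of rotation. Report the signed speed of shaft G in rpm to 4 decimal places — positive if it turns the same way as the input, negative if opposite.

Stage 1 [89T→83T]: ω = 2009.0000×89/83 = 2154.2289 rpm, dir flips to −; running = −2154.2289
Stage 2 [61T→30T]: ω = 2154.2289×61/30 = 4380.2655 rpm, dir flips to +; running = +4380.2655
Stage 3 [59T→58T]: ω = 4380.2655×59/58 = 4455.7873 rpm, dir flips to −; running = −4455.7873
Stage 4 [45T→42T]: ω = 4455.7873×45/42 = 4774.0578 rpm, dir flips to +; running = +4774.0578
Stage 5 [95T→78T]: ω = 4774.0578×95/78 = 5814.5576 rpm, dir flips to −; running = −5814.5576
Stage 6 [78T→56T]: ω = 5814.5576×78/56 = 8098.8481 rpm, dir flips to +; running = +8098.8481

+8098.8481 rpm (same as input, |ω| = 8098.8481 rpm)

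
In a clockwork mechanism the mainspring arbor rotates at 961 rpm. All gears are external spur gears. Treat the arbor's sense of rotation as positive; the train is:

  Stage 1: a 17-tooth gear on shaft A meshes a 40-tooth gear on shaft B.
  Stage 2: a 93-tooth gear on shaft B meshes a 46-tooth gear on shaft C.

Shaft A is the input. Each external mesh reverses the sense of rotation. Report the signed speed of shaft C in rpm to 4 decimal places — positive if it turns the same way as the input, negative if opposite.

+825.7288 rpm (same as input, |ω| = 825.7288 rpm)

Stage 1 [17T→40T]: ω = 961.0000×17/40 = 408.4250 rpm, dir flips to −; running = −408.4250
Stage 2 [93T→46T]: ω = 408.4250×93/46 = 825.7288 rpm, dir flips to +; running = +825.7288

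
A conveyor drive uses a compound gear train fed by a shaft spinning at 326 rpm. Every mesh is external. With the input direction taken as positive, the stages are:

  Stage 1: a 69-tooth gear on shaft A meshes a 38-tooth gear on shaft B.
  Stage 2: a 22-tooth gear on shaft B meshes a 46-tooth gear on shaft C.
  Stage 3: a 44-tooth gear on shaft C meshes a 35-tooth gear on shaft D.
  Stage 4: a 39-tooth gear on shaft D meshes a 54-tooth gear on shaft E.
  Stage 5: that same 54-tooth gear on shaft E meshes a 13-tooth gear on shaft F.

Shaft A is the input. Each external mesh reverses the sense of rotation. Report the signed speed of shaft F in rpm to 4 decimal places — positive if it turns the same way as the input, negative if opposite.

Stage 1 [69T→38T]: ω = 326.0000×69/38 = 591.9474 rpm, dir flips to −; running = −591.9474
Stage 2 [22T→46T]: ω = 591.9474×22/46 = 283.1053 rpm, dir flips to +; running = +283.1053
Stage 3 [44T→35T]: ω = 283.1053×44/35 = 355.9038 rpm, dir flips to −; running = −355.9038
Stage 4 [39T→54T]: ω = 355.9038×39/54 = 257.0416 rpm, dir flips to +; running = +257.0416
Stage 5 [54T→13T]: ω = 257.0416×54/13 = 1067.7113 rpm, dir flips to −; running = −1067.7113

-1067.7113 rpm (opposite to input, |ω| = 1067.7113 rpm)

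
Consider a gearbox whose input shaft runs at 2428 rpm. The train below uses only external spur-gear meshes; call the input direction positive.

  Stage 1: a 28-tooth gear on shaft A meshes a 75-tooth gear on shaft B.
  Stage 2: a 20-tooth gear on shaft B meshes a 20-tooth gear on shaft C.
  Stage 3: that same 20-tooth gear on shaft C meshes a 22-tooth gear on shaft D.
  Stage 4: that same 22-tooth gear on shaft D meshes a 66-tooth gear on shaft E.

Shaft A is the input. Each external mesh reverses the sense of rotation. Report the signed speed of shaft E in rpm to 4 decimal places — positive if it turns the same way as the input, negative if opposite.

+274.6828 rpm (same as input, |ω| = 274.6828 rpm)

Stage 1 [28T→75T]: ω = 2428.0000×28/75 = 906.4533 rpm, dir flips to −; running = −906.4533
Stage 2 [20T→20T]: ω = 906.4533×20/20 = 906.4533 rpm, dir flips to +; running = +906.4533
Stage 3 [20T→22T]: ω = 906.4533×20/22 = 824.0485 rpm, dir flips to −; running = −824.0485
Stage 4 [22T→66T]: ω = 824.0485×22/66 = 274.6828 rpm, dir flips to +; running = +274.6828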